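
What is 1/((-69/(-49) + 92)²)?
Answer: 2401/20948929 ≈ 0.00011461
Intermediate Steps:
1/((-69/(-49) + 92)²) = 1/((-69*(-1/49) + 92)²) = 1/((69/49 + 92)²) = 1/((4577/49)²) = 1/(20948929/2401) = 2401/20948929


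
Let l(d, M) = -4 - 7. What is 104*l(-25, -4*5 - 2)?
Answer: -1144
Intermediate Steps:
l(d, M) = -11
104*l(-25, -4*5 - 2) = 104*(-11) = -1144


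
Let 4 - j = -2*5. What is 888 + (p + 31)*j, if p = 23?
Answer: 1644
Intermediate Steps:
j = 14 (j = 4 - (-2)*5 = 4 - 1*(-10) = 4 + 10 = 14)
888 + (p + 31)*j = 888 + (23 + 31)*14 = 888 + 54*14 = 888 + 756 = 1644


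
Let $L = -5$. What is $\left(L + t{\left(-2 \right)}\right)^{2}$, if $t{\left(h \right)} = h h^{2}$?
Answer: $169$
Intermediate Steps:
$t{\left(h \right)} = h^{3}$
$\left(L + t{\left(-2 \right)}\right)^{2} = \left(-5 + \left(-2\right)^{3}\right)^{2} = \left(-5 - 8\right)^{2} = \left(-13\right)^{2} = 169$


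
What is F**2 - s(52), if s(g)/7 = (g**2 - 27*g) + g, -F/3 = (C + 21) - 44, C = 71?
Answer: 11272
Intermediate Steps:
F = -144 (F = -3*((71 + 21) - 44) = -3*(92 - 44) = -3*48 = -144)
s(g) = -182*g + 7*g**2 (s(g) = 7*((g**2 - 27*g) + g) = 7*(g**2 - 26*g) = -182*g + 7*g**2)
F**2 - s(52) = (-144)**2 - 7*52*(-26 + 52) = 20736 - 7*52*26 = 20736 - 1*9464 = 20736 - 9464 = 11272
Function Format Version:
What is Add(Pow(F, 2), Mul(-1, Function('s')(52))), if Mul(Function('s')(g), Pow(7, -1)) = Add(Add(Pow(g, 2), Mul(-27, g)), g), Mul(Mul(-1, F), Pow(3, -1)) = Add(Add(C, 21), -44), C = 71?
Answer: 11272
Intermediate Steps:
F = -144 (F = Mul(-3, Add(Add(71, 21), -44)) = Mul(-3, Add(92, -44)) = Mul(-3, 48) = -144)
Function('s')(g) = Add(Mul(-182, g), Mul(7, Pow(g, 2))) (Function('s')(g) = Mul(7, Add(Add(Pow(g, 2), Mul(-27, g)), g)) = Mul(7, Add(Pow(g, 2), Mul(-26, g))) = Add(Mul(-182, g), Mul(7, Pow(g, 2))))
Add(Pow(F, 2), Mul(-1, Function('s')(52))) = Add(Pow(-144, 2), Mul(-1, Mul(7, 52, Add(-26, 52)))) = Add(20736, Mul(-1, Mul(7, 52, 26))) = Add(20736, Mul(-1, 9464)) = Add(20736, -9464) = 11272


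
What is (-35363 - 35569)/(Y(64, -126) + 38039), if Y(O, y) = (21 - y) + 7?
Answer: -23644/12731 ≈ -1.8572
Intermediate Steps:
Y(O, y) = 28 - y
(-35363 - 35569)/(Y(64, -126) + 38039) = (-35363 - 35569)/((28 - 1*(-126)) + 38039) = -70932/((28 + 126) + 38039) = -70932/(154 + 38039) = -70932/38193 = -70932*1/38193 = -23644/12731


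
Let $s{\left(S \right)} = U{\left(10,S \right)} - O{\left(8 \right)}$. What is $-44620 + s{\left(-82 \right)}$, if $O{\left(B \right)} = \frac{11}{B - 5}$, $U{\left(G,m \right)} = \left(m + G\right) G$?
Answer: $- \frac{136031}{3} \approx -45344.0$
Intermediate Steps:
$U{\left(G,m \right)} = G \left(G + m\right)$ ($U{\left(G,m \right)} = \left(G + m\right) G = G \left(G + m\right)$)
$O{\left(B \right)} = \frac{11}{-5 + B}$
$s{\left(S \right)} = \frac{289}{3} + 10 S$ ($s{\left(S \right)} = 10 \left(10 + S\right) - \frac{11}{-5 + 8} = \left(100 + 10 S\right) - \frac{11}{3} = \frac{289}{3} + 10 S$)
$-44620 + s{\left(-82 \right)} = -44620 + \left(\frac{289}{3} + 10 \left(-82\right)\right) = -44620 + \left(\frac{289}{3} - 820\right) = -44620 - \frac{2171}{3} = - \frac{136031}{3}$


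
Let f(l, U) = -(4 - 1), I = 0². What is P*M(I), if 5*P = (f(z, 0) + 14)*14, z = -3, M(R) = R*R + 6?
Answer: 924/5 ≈ 184.80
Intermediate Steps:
I = 0
M(R) = 6 + R² (M(R) = R² + 6 = 6 + R²)
f(l, U) = -3 (f(l, U) = -1*3 = -3)
P = 154/5 (P = ((-3 + 14)*14)/5 = (11*14)/5 = (⅕)*154 = 154/5 ≈ 30.800)
P*M(I) = 154*(6 + 0²)/5 = 154*(6 + 0)/5 = (154/5)*6 = 924/5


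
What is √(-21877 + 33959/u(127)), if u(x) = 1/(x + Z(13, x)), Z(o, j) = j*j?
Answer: √552015627 ≈ 23495.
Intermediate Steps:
Z(o, j) = j²
u(x) = 1/(x + x²)
√(-21877 + 33959/u(127)) = √(-21877 + 33959/((1/(127*(1 + 127))))) = √(-21877 + 33959/(((1/127)/128))) = √(-21877 + 33959/(((1/127)*(1/128)))) = √(-21877 + 33959/(1/16256)) = √(-21877 + 33959*16256) = √(-21877 + 552037504) = √552015627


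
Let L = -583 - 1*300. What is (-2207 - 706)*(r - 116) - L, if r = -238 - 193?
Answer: 1594294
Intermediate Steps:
r = -431
L = -883 (L = -583 - 300 = -883)
(-2207 - 706)*(r - 116) - L = (-2207 - 706)*(-431 - 116) - 1*(-883) = -2913*(-547) + 883 = 1593411 + 883 = 1594294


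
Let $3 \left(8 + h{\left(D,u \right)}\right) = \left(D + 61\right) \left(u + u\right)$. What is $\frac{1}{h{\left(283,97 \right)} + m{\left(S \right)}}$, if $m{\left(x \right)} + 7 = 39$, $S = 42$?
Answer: $\frac{3}{66808} \approx 4.4905 \cdot 10^{-5}$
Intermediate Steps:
$m{\left(x \right)} = 32$ ($m{\left(x \right)} = -7 + 39 = 32$)
$h{\left(D,u \right)} = -8 + \frac{2 u \left(61 + D\right)}{3}$ ($h{\left(D,u \right)} = -8 + \frac{\left(D + 61\right) \left(u + u\right)}{3} = -8 + \frac{\left(61 + D\right) 2 u}{3} = -8 + \frac{2 u \left(61 + D\right)}{3}$)
$\frac{1}{h{\left(283,97 \right)} + m{\left(S \right)}} = \frac{1}{\left(-8 + \frac{122}{3} \cdot 97 + \frac{2}{3} \cdot 283 \cdot 97\right) + 32} = \frac{1}{\left(-8 + \frac{11834}{3} + \frac{54902}{3}\right) + 32} = \frac{1}{\frac{66712}{3} + 32} = \frac{1}{\frac{66808}{3}} = \frac{3}{66808}$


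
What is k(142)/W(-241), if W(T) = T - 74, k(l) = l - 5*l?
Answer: 568/315 ≈ 1.8032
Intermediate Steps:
k(l) = -4*l
W(T) = -74 + T
k(142)/W(-241) = (-4*142)/(-74 - 241) = -568/(-315) = -568*(-1/315) = 568/315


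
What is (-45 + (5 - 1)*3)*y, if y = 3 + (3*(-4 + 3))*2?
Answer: 99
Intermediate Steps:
y = -3 (y = 3 + (3*(-1))*2 = 3 - 3*2 = 3 - 6 = -3)
(-45 + (5 - 1)*3)*y = (-45 + (5 - 1)*3)*(-3) = (-45 + 4*3)*(-3) = (-45 + 12)*(-3) = -33*(-3) = 99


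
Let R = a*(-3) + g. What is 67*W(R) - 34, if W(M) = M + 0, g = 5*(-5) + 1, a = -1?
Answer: -1441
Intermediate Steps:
g = -24 (g = -25 + 1 = -24)
R = -21 (R = -1*(-3) - 24 = 3 - 24 = -21)
W(M) = M
67*W(R) - 34 = 67*(-21) - 34 = -1407 - 34 = -1441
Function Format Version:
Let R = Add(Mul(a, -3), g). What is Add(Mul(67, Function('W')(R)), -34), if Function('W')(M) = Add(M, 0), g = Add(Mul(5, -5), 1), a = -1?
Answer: -1441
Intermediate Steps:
g = -24 (g = Add(-25, 1) = -24)
R = -21 (R = Add(Mul(-1, -3), -24) = Add(3, -24) = -21)
Function('W')(M) = M
Add(Mul(67, Function('W')(R)), -34) = Add(Mul(67, -21), -34) = Add(-1407, -34) = -1441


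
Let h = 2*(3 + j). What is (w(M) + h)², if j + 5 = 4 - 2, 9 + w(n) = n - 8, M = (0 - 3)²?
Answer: 64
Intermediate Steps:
M = 9 (M = (-3)² = 9)
w(n) = -17 + n (w(n) = -9 + (n - 8) = -9 + (-8 + n) = -17 + n)
j = -3 (j = -5 + (4 - 2) = -5 + 2 = -3)
h = 0 (h = 2*(3 - 3) = 2*0 = 0)
(w(M) + h)² = ((-17 + 9) + 0)² = (-8 + 0)² = (-8)² = 64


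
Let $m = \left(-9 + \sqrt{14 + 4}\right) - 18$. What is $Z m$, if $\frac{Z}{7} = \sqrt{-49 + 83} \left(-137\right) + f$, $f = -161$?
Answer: $21 \left(9 - \sqrt{2}\right) \left(161 + 137 \sqrt{34}\right) \approx 1.529 \cdot 10^{5}$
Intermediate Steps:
$Z = -1127 - 959 \sqrt{34}$ ($Z = 7 \left(\sqrt{-49 + 83} \left(-137\right) - 161\right) = 7 \left(\sqrt{34} \left(-137\right) - 161\right) = 7 \left(- 137 \sqrt{34} - 161\right) = 7 \left(-161 - 137 \sqrt{34}\right) = -1127 - 959 \sqrt{34} \approx -6718.9$)
$m = -27 + 3 \sqrt{2}$ ($m = \left(-9 + \sqrt{18}\right) - 18 = \left(-9 + 3 \sqrt{2}\right) - 18 = -27 + 3 \sqrt{2} \approx -22.757$)
$Z m = \left(-1127 - 959 \sqrt{34}\right) \left(-27 + 3 \sqrt{2}\right)$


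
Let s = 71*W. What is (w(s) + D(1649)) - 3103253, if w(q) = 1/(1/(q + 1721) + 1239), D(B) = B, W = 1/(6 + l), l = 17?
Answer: -152385926512062/49131329 ≈ -3.1016e+6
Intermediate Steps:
W = 1/23 (W = 1/(6 + 17) = 1/23 ≈ 0.043478)
s = 71/23 (s = 71*(1/23) = 71/23 ≈ 3.0870)
w(q) = 1/(1239 + 1/(1721 + q)) (w(q) = 1/(1/(1721 + q) + 1239) = 1/(1239 + 1/(1721 + q)))
(w(s) + D(1649)) - 3103253 = ((1721 + 71/23)/(2132320 + 1239*(71/23)) + 1649) - 3103253 = ((39654/23)/(2132320 + 87969/23) + 1649) - 3103253 = ((39654/23)/(49131329/23) + 1649) - 3103253 = ((23/49131329)*(39654/23) + 1649) - 3103253 = (39654/49131329 + 1649) - 3103253 = 81017601175/49131329 - 3103253 = -152385926512062/49131329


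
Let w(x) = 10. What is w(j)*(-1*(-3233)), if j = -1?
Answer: 32330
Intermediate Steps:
w(j)*(-1*(-3233)) = 10*(-1*(-3233)) = 10*3233 = 32330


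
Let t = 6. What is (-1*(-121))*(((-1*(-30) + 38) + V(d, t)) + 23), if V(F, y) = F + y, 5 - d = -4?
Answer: 12826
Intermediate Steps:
d = 9 (d = 5 - 1*(-4) = 5 + 4 = 9)
(-1*(-121))*(((-1*(-30) + 38) + V(d, t)) + 23) = (-1*(-121))*(((-1*(-30) + 38) + (9 + 6)) + 23) = 121*(((30 + 38) + 15) + 23) = 121*((68 + 15) + 23) = 121*(83 + 23) = 121*106 = 12826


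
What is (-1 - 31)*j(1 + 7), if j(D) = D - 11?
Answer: 96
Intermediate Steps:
j(D) = -11 + D
(-1 - 31)*j(1 + 7) = (-1 - 31)*(-11 + (1 + 7)) = -32*(-11 + 8) = -32*(-3) = 96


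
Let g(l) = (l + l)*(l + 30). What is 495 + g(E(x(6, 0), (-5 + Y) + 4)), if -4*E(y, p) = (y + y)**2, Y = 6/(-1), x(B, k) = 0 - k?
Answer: 495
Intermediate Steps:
x(B, k) = -k
Y = -6 (Y = 6*(-1) = -6)
E(y, p) = -y**2 (E(y, p) = -(y + y)**2/4 = -4*y**2/4 = -y**2)
g(l) = 2*l*(30 + l) (g(l) = (2*l)*(30 + l) = 2*l*(30 + l))
495 + g(E(x(6, 0), (-5 + Y) + 4)) = 495 + 2*(-(-1*0)**2)*(30 - (-1*0)**2) = 495 + 2*(-1*0**2)*(30 - 1*0**2) = 495 + 2*(-1*0)*(30 - 1*0) = 495 + 2*0*(30 + 0) = 495 + 2*0*30 = 495 + 0 = 495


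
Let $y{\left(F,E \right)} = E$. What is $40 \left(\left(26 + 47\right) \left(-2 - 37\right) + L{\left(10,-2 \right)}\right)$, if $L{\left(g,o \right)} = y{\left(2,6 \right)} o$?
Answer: $-114360$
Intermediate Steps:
$L{\left(g,o \right)} = 6 o$
$40 \left(\left(26 + 47\right) \left(-2 - 37\right) + L{\left(10,-2 \right)}\right) = 40 \left(\left(26 + 47\right) \left(-2 - 37\right) + 6 \left(-2\right)\right) = 40 \left(73 \left(-39\right) - 12\right) = 40 \left(-2847 - 12\right) = 40 \left(-2859\right) = -114360$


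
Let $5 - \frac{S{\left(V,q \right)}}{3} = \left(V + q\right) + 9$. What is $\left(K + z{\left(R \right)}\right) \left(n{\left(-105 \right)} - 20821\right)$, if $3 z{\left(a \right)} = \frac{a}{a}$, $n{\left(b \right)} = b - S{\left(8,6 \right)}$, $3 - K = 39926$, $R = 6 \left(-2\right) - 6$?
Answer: $\frac{2499797696}{3} \approx 8.3327 \cdot 10^{8}$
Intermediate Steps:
$S{\left(V,q \right)} = -12 - 3 V - 3 q$ ($S{\left(V,q \right)} = 15 - 3 \left(\left(V + q\right) + 9\right) = 15 - 3 \left(9 + V + q\right) = 15 - \left(27 + 3 V + 3 q\right) = -12 - 3 V - 3 q$)
$R = -18$ ($R = -12 - 6 = -18$)
$K = -39923$ ($K = 3 - 39926 = -39923$)
$n{\left(b \right)} = 54 + b$ ($n{\left(b \right)} = b - \left(-12 - 24 - 18\right) = b - -54 = b + 54 = 54 + b$)
$z{\left(a \right)} = \frac{1}{3}$ ($z{\left(a \right)} = \frac{a \frac{1}{a}}{3} = \frac{1}{3} \cdot 1 = \frac{1}{3}$)
$\left(K + z{\left(R \right)}\right) \left(n{\left(-105 \right)} - 20821\right) = \left(-39923 + \frac{1}{3}\right) \left(\left(54 - 105\right) - 20821\right) = - \frac{119768 \left(-51 - 20821\right)}{3} = \left(- \frac{119768}{3}\right) \left(-20872\right) = \frac{2499797696}{3}$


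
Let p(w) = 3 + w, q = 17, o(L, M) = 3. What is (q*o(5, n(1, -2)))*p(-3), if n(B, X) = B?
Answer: 0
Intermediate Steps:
(q*o(5, n(1, -2)))*p(-3) = (17*3)*(3 - 3) = 51*0 = 0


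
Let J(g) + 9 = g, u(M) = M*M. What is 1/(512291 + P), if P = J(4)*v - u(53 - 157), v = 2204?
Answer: 1/490455 ≈ 2.0389e-6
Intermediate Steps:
u(M) = M²
J(g) = -9 + g
P = -21836 (P = (-9 + 4)*2204 - (53 - 157)² = -5*2204 - 1*(-104)² = -11020 - 1*10816 = -11020 - 10816 = -21836)
1/(512291 + P) = 1/(512291 - 21836) = 1/490455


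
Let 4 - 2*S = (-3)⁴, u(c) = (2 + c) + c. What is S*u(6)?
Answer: -539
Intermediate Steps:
u(c) = 2 + 2*c
S = -77/2 (S = 2 - ½*(-3)⁴ = 2 - ½*81 = 2 - 81/2 = -77/2 ≈ -38.500)
S*u(6) = -77*(2 + 2*6)/2 = -77*(2 + 12)/2 = -77/2*14 = -539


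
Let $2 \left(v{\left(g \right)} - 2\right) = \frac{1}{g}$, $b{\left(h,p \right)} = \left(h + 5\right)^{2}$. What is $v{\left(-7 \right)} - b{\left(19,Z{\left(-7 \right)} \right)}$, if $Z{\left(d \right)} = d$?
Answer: $- \frac{8037}{14} \approx -574.07$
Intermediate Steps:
$b{\left(h,p \right)} = \left(5 + h\right)^{2}$
$v{\left(g \right)} = 2 + \frac{1}{2 g}$
$v{\left(-7 \right)} - b{\left(19,Z{\left(-7 \right)} \right)} = \left(2 + \frac{1}{2 \left(-7\right)}\right) - \left(5 + 19\right)^{2} = \left(2 + \frac{1}{2} \left(- \frac{1}{7}\right)\right) - 24^{2} = \left(2 - \frac{1}{14}\right) - 576 = \frac{27}{14} - 576 = - \frac{8037}{14}$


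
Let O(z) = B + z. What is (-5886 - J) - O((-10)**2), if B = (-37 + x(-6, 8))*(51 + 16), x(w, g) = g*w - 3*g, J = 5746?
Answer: -4429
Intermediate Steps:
x(w, g) = -3*g + g*w
B = -7303 (B = (-37 + 8*(-3 - 6))*(51 + 16) = (-37 + 8*(-9))*67 = (-37 - 72)*67 = -109*67 = -7303)
O(z) = -7303 + z
(-5886 - J) - O((-10)**2) = (-5886 - 1*5746) - (-7303 + (-10)**2) = (-5886 - 5746) - (-7303 + 100) = -11632 - 1*(-7203) = -11632 + 7203 = -4429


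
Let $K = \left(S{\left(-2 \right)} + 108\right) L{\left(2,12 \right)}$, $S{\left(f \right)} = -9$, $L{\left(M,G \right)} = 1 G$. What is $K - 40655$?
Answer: $-39467$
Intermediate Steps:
$L{\left(M,G \right)} = G$
$K = 1188$ ($K = \left(-9 + 108\right) 12 = 99 \cdot 12 = 1188$)
$K - 40655 = 1188 - 40655 = -39467$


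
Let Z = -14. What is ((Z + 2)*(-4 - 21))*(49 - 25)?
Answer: 7200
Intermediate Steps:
((Z + 2)*(-4 - 21))*(49 - 25) = ((-14 + 2)*(-4 - 21))*(49 - 25) = -12*(-25)*24 = 300*24 = 7200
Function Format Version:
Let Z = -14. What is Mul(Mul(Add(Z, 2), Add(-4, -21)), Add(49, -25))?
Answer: 7200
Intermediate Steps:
Mul(Mul(Add(Z, 2), Add(-4, -21)), Add(49, -25)) = Mul(Mul(Add(-14, 2), Add(-4, -21)), Add(49, -25)) = Mul(Mul(-12, -25), 24) = Mul(300, 24) = 7200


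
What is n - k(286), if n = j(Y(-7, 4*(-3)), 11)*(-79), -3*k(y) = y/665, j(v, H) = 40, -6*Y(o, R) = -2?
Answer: -6303914/1995 ≈ -3159.9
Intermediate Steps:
Y(o, R) = ⅓ (Y(o, R) = -⅙*(-2) = ⅓)
k(y) = -y/1995 (k(y) = -y/(3*665) = -y/1995)
n = -3160 (n = 40*(-79) = -3160)
n - k(286) = -3160 - (-1)*286/1995 = -3160 - 1*(-286/1995) = -3160 + 286/1995 = -6303914/1995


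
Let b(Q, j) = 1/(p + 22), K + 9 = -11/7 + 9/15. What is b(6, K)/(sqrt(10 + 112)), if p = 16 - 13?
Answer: sqrt(122)/3050 ≈ 0.0036214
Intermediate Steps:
K = -349/35 (K = -9 + (-11/7 + 9/15) = -9 + (-11*1/7 + 9*(1/15)) = -9 + (-11/7 + 3/5) = -9 - 34/35 = -349/35 ≈ -9.9714)
p = 3
b(Q, j) = 1/25 (b(Q, j) = 1/(3 + 22) = 1/25)
b(6, K)/(sqrt(10 + 112)) = 1/(25*(sqrt(10 + 112))) = 1/(25*(sqrt(122))) = (sqrt(122)/122)/25 = sqrt(122)/3050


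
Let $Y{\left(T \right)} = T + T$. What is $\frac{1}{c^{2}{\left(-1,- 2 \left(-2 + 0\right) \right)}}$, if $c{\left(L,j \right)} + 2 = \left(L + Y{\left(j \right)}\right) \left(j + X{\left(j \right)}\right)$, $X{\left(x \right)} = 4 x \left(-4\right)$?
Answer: $\frac{1}{178084} \approx 5.6153 \cdot 10^{-6}$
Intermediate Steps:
$Y{\left(T \right)} = 2 T$
$X{\left(x \right)} = - 16 x$
$c{\left(L,j \right)} = -2 - 15 j \left(L + 2 j\right)$ ($c{\left(L,j \right)} = -2 + \left(L + 2 j\right) \left(j - 16 j\right) = -2 + \left(L + 2 j\right) \left(- 15 j\right) = -2 - 15 j \left(L + 2 j\right)$)
$\frac{1}{c^{2}{\left(-1,- 2 \left(-2 + 0\right) \right)}} = \frac{1}{\left(-2 - 30 \left(- 2 \left(-2 + 0\right)\right)^{2} - - 15 \left(- 2 \left(-2 + 0\right)\right)\right)^{2}} = \frac{1}{\left(-2 - 30 \left(\left(-2\right) \left(-2\right)\right)^{2} - - 15 \left(\left(-2\right) \left(-2\right)\right)\right)^{2}} = \frac{1}{\left(-2 - 30 \cdot 4^{2} - \left(-15\right) 4\right)^{2}} = \frac{1}{\left(-2 - 480 + 60\right)^{2}} = \frac{1}{\left(-422\right)^{2}} = \frac{1}{178084}$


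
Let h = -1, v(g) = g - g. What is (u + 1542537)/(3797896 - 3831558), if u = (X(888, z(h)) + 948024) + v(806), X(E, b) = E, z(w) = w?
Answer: -2491449/33662 ≈ -74.014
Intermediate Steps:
v(g) = 0
u = 948912 (u = (888 + 948024) + 0 = 948912 + 0 = 948912)
(u + 1542537)/(3797896 - 3831558) = (948912 + 1542537)/(3797896 - 3831558) = 2491449/(-33662) = 2491449*(-1/33662) = -2491449/33662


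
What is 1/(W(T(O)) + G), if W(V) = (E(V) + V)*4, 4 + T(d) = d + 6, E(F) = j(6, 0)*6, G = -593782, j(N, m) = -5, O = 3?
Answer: -1/593882 ≈ -1.6838e-6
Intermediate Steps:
E(F) = -30 (E(F) = -5*6 = -30)
T(d) = 2 + d (T(d) = -4 + (d + 6) = -4 + (6 + d) = 2 + d)
W(V) = -120 + 4*V (W(V) = (-30 + V)*4 = -120 + 4*V)
1/(W(T(O)) + G) = 1/((-120 + 4*(2 + 3)) - 593782) = 1/((-120 + 4*5) - 593782) = 1/((-120 + 20) - 593782) = 1/(-100 - 593782) = 1/(-593882) = -1/593882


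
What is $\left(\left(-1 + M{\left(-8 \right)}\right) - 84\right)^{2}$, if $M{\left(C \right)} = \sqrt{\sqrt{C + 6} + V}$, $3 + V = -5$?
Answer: $\left(85 - \sqrt{-8 + i \sqrt{2}}\right)^{2} \approx 7174.7 - 481.28 i$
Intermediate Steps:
$V = -8$ ($V = -3 - 5 = -8$)
$M{\left(C \right)} = \sqrt{-8 + \sqrt{6 + C}}$ ($M{\left(C \right)} = \sqrt{\sqrt{C + 6} - 8} = \sqrt{\sqrt{6 + C} - 8} = \sqrt{-8 + \sqrt{6 + C}}$)
$\left(\left(-1 + M{\left(-8 \right)}\right) - 84\right)^{2} = \left(\left(-1 + \sqrt{-8 + \sqrt{6 - 8}}\right) - 84\right)^{2} = \left(\left(-1 + \sqrt{-8 + \sqrt{-2}}\right) - 84\right)^{2} = \left(\left(-1 + \sqrt{-8 + i \sqrt{2}}\right) - 84\right)^{2} = \left(-85 + \sqrt{-8 + i \sqrt{2}}\right)^{2}$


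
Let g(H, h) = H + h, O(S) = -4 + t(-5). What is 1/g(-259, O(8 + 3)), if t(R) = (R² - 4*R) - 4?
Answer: -1/222 ≈ -0.0045045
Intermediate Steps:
t(R) = -4 + R² - 4*R
O(S) = 37 (O(S) = -4 + (-4 + (-5)² - 4*(-5)) = -4 + (-4 + 25 + 20) = -4 + 41 = 37)
1/g(-259, O(8 + 3)) = 1/(-259 + 37) = 1/(-222) = -1/222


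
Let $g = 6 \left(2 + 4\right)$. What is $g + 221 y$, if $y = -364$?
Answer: $-80408$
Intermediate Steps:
$g = 36$ ($g = 6 \cdot 6 = 36$)
$g + 221 y = 36 + 221 \left(-364\right) = 36 - 80444 = -80408$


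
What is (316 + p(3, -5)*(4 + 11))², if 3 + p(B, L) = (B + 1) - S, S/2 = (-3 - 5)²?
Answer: 2524921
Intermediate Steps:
S = 128 (S = 2*(-3 - 5)² = 2*(-8)² = 2*64 = 128)
p(B, L) = -130 + B (p(B, L) = -3 + ((B + 1) - 1*128) = -3 + ((1 + B) - 128) = -3 + (-127 + B) = -130 + B)
(316 + p(3, -5)*(4 + 11))² = (316 + (-130 + 3)*(4 + 11))² = (316 - 127*15)² = (316 - 1905)² = (-1589)² = 2524921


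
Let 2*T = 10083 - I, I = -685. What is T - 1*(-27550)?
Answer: 32934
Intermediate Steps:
T = 5384 (T = (10083 - 1*(-685))/2 = (10083 + 685)/2 = (1/2)*10768 = 5384)
T - 1*(-27550) = 5384 - 1*(-27550) = 5384 + 27550 = 32934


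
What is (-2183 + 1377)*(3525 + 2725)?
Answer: -5037500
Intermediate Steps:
(-2183 + 1377)*(3525 + 2725) = -806*6250 = -5037500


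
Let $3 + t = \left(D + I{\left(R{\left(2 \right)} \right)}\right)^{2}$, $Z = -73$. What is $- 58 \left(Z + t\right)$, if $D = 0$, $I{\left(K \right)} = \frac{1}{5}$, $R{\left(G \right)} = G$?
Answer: $\frac{110142}{25} \approx 4405.7$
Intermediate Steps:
$I{\left(K \right)} = \frac{1}{5}$
$t = - \frac{74}{25}$ ($t = -3 + \left(0 + \frac{1}{5}\right)^{2} = -3 + \left(\frac{1}{5}\right)^{2} = -3 + \frac{1}{25} = - \frac{74}{25} \approx -2.96$)
$- 58 \left(Z + t\right) = - 58 \left(-73 - \frac{74}{25}\right) = \left(-58\right) \left(- \frac{1899}{25}\right) = \frac{110142}{25}$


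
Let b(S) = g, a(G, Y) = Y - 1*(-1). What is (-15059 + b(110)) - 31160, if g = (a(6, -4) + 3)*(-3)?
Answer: -46219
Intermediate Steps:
a(G, Y) = 1 + Y (a(G, Y) = Y + 1 = 1 + Y)
g = 0 (g = ((1 - 4) + 3)*(-3) = (-3 + 3)*(-3) = 0*(-3) = 0)
b(S) = 0
(-15059 + b(110)) - 31160 = (-15059 + 0) - 31160 = -15059 - 31160 = -46219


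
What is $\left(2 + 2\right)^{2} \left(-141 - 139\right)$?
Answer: $-4480$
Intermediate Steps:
$\left(2 + 2\right)^{2} \left(-141 - 139\right) = 4^{2} \left(-280\right) = 16 \left(-280\right) = -4480$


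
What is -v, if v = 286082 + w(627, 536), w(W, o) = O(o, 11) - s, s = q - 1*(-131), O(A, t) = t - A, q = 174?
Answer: -285252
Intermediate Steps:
s = 305 (s = 174 - 1*(-131) = 174 + 131 = 305)
w(W, o) = -294 - o (w(W, o) = (11 - o) - 1*305 = (11 - o) - 305 = -294 - o)
v = 285252 (v = 286082 + (-294 - 1*536) = 286082 + (-294 - 536) = 286082 - 830 = 285252)
-v = -1*285252 = -285252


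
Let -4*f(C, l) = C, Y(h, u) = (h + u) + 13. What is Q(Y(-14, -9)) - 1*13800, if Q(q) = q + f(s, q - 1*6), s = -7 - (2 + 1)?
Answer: -27615/2 ≈ -13808.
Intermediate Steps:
Y(h, u) = 13 + h + u
s = -10 (s = -7 - 1*3 = -7 - 3 = -10)
f(C, l) = -C/4
Q(q) = 5/2 + q (Q(q) = q - 1/4*(-10) = q + 5/2 = 5/2 + q)
Q(Y(-14, -9)) - 1*13800 = (5/2 + (13 - 14 - 9)) - 1*13800 = (5/2 - 10) - 13800 = -15/2 - 13800 = -27615/2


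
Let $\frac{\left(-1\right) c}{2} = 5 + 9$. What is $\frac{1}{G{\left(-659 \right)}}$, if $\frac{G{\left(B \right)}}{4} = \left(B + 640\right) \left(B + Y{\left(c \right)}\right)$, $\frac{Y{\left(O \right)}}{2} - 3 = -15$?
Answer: $\frac{1}{51908} \approx 1.9265 \cdot 10^{-5}$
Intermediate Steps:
$c = -28$ ($c = - 2 \left(5 + 9\right) = \left(-2\right) 14 = -28$)
$Y{\left(O \right)} = -24$ ($Y{\left(O \right)} = 6 + 2 \left(-15\right) = 6 - 30 = -24$)
$G{\left(B \right)} = 4 \left(-24 + B\right) \left(640 + B\right)$ ($G{\left(B \right)} = 4 \left(B + 640\right) \left(B - 24\right) = 4 \left(640 + B\right) \left(-24 + B\right) = 4 \left(-24 + B\right) \left(640 + B\right)$)
$\frac{1}{G{\left(-659 \right)}} = \frac{1}{-61440 + 4 \left(-659\right)^{2} + 2464 \left(-659\right)} = \frac{1}{-61440 + 4 \cdot 434281 - 1623776} = \frac{1}{-61440 + 1737124 - 1623776} = \frac{1}{51908}$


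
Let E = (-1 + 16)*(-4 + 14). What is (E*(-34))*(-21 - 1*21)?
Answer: 214200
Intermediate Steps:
E = 150 (E = 15*10 = 150)
(E*(-34))*(-21 - 1*21) = (150*(-34))*(-21 - 1*21) = -5100*(-21 - 21) = -5100*(-42) = 214200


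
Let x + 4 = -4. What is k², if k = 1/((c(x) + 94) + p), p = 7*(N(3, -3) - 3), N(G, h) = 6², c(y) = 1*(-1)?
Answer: 1/104976 ≈ 9.5260e-6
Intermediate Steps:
x = -8 (x = -4 - 4 = -8)
c(y) = -1
N(G, h) = 36
p = 231 (p = 7*(36 - 3) = 7*33 = 231)
k = 1/324 (k = 1/((-1 + 94) + 231) = 1/(93 + 231) = 1/324 ≈ 0.0030864)
k² = (1/324)² = 1/104976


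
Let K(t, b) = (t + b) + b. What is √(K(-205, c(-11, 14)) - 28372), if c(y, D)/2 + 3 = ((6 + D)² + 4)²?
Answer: 5*√24971 ≈ 790.11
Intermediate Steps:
c(y, D) = -6 + 2*(4 + (6 + D)²)² (c(y, D) = -6 + 2*((6 + D)² + 4)² = -6 + 2*(4 + (6 + D)²)²)
K(t, b) = t + 2*b (K(t, b) = (b + t) + b = t + 2*b)
√(K(-205, c(-11, 14)) - 28372) = √((-205 + 2*(-6 + 2*(4 + (6 + 14)²)²)) - 28372) = √((-205 + 2*(-6 + 2*(4 + 20²)²)) - 28372) = √((-205 + 2*(-6 + 2*(4 + 400)²)) - 28372) = √((-205 + 2*(-6 + 2*404²)) - 28372) = √((-205 + 2*(-6 + 2*163216)) - 28372) = √((-205 + 2*(-6 + 326432)) - 28372) = √((-205 + 2*326426) - 28372) = √((-205 + 652852) - 28372) = √(652647 - 28372) = √624275 = 5*√24971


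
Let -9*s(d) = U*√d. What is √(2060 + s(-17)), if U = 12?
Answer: 2*√(4635 - 3*I*√17)/3 ≈ 45.387 - 0.060562*I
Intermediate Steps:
s(d) = -4*√d/3
√(2060 + s(-17)) = √(2060 - 4*I*√17/3)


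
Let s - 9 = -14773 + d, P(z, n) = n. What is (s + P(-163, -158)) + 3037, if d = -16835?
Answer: -28720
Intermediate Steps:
s = -31599 (s = 9 + (-14773 - 16835) = 9 - 31608 = -31599)
(s + P(-163, -158)) + 3037 = (-31599 - 158) + 3037 = -31757 + 3037 = -28720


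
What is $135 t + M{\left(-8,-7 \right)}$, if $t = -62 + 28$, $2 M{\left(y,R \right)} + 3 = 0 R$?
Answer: $- \frac{9183}{2} \approx -4591.5$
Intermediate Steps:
$M{\left(y,R \right)} = - \frac{3}{2}$ ($M{\left(y,R \right)} = - \frac{3}{2} + \frac{0 R}{2} = - \frac{3}{2} + \frac{1}{2} \cdot 0 = - \frac{3}{2} + 0 = - \frac{3}{2}$)
$t = -34$
$135 t + M{\left(-8,-7 \right)} = 135 \left(-34\right) - \frac{3}{2} = -4590 - \frac{3}{2} = - \frac{9183}{2}$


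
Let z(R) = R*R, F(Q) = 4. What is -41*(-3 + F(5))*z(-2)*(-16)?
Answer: 2624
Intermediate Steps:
z(R) = R²
-41*(-3 + F(5))*z(-2)*(-16) = -41*(-3 + 4)*(-2)²*(-16) = -41*4*(-16) = -164*(-16) = 2624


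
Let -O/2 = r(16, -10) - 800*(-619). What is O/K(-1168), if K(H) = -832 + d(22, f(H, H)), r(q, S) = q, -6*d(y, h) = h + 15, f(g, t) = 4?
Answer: 5942592/5011 ≈ 1185.9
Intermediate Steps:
d(y, h) = -5/2 - h/6 (d(y, h) = -(h + 15)/6 = -(15 + h)/6 = -5/2 - h/6)
K(H) = -5011/6 (K(H) = -832 + (-5/2 - ⅙*4) = -832 + (-5/2 - ⅔) = -832 - 19/6 = -5011/6)
O = -990432 (O = -2*(16 - 800*(-619)) = -2*(16 + 495200) = -2*495216 = -990432)
O/K(-1168) = -990432/(-5011/6) = -990432*(-6/5011) = 5942592/5011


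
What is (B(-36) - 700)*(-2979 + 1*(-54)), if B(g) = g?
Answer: 2232288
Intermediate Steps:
(B(-36) - 700)*(-2979 + 1*(-54)) = (-36 - 700)*(-2979 + 1*(-54)) = -736*(-2979 - 54) = -736*(-3033) = 2232288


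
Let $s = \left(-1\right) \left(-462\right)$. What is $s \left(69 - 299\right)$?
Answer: $-106260$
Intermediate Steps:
$s = 462$
$s \left(69 - 299\right) = 462 \left(69 - 299\right) = 462 \left(-230\right) = -106260$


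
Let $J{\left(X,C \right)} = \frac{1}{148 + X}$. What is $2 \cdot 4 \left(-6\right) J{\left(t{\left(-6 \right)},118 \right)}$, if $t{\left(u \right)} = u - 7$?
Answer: $- \frac{16}{45} \approx -0.35556$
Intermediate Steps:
$t{\left(u \right)} = -7 + u$
$2 \cdot 4 \left(-6\right) J{\left(t{\left(-6 \right)},118 \right)} = \frac{2 \cdot 4 \left(-6\right)}{148 - 13} = \frac{8 \left(-6\right)}{148 - 13} = - \frac{48}{135} = \left(-48\right) \frac{1}{135} = - \frac{16}{45}$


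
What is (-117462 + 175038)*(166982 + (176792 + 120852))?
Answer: 26751306576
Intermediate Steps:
(-117462 + 175038)*(166982 + (176792 + 120852)) = 57576*(166982 + 297644) = 57576*464626 = 26751306576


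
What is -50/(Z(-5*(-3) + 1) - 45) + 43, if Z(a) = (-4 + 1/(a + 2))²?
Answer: 426377/9539 ≈ 44.698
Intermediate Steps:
Z(a) = (-4 + 1/(2 + a))²
-50/(Z(-5*(-3) + 1) - 45) + 43 = -50/((7 + 4*(-5*(-3) + 1))²/(2 + (-5*(-3) + 1))² - 45) + 43 = -50/((7 + 4*(15 + 1))²/(2 + (15 + 1))² - 45) + 43 = -50/((7 + 4*16)²/(2 + 16)² - 45) + 43 = -50/((7 + 64)²/18² - 45) + 43 = -50/((1/324)*71² - 45) + 43 = -50/((1/324)*5041 - 45) + 43 = -50/(5041/324 - 45) + 43 = -50/(-9539/324) + 43 = -324/9539*(-50) + 43 = 16200/9539 + 43 = 426377/9539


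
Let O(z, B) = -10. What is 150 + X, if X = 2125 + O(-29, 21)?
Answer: 2265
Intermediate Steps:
X = 2115 (X = 2125 - 10 = 2115)
150 + X = 150 + 2115 = 2265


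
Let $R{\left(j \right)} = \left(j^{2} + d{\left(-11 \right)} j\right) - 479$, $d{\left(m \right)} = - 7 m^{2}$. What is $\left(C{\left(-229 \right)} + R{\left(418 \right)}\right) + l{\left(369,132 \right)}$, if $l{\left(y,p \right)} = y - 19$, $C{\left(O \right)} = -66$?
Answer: $-179517$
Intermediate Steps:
$l{\left(y,p \right)} = -19 + y$ ($l{\left(y,p \right)} = y - 19 = -19 + y$)
$R{\left(j \right)} = -479 + j^{2} - 847 j$ ($R{\left(j \right)} = \left(j^{2} + - 7 \left(-11\right)^{2} j\right) - 479 = \left(j^{2} + \left(-7\right) 121 j\right) - 479 = \left(j^{2} - 847 j\right) - 479 = -479 + j^{2} - 847 j$)
$\left(C{\left(-229 \right)} + R{\left(418 \right)}\right) + l{\left(369,132 \right)} = \left(-66 - \left(354525 - 174724\right)\right) + \left(-19 + 369\right) = \left(-66 - 179801\right) + 350 = -179867 + 350 = -179517$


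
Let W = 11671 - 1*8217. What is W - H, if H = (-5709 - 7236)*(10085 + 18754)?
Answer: 373324309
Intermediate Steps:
W = 3454 (W = 11671 - 8217 = 3454)
H = -373320855 (H = -12945*28839 = -373320855)
W - H = 3454 - 1*(-373320855) = 3454 + 373320855 = 373324309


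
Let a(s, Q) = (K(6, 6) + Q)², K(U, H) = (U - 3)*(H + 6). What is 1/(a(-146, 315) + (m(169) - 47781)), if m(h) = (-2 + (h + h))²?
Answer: 1/188316 ≈ 5.3102e-6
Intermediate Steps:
K(U, H) = (-3 + U)*(6 + H)
m(h) = (-2 + 2*h)²
a(s, Q) = (36 + Q)² (a(s, Q) = ((-18 - 3*6 + 6*6 + 6*6) + Q)² = ((-18 - 18 + 36 + 36) + Q)² = (36 + Q)²)
1/(a(-146, 315) + (m(169) - 47781)) = 1/((36 + 315)² + (4*(-1 + 169)² - 47781)) = 1/(351² + (4*168² - 47781)) = 1/(123201 + (4*28224 - 47781)) = 1/(123201 + (112896 - 47781)) = 1/(123201 + 65115) = 1/188316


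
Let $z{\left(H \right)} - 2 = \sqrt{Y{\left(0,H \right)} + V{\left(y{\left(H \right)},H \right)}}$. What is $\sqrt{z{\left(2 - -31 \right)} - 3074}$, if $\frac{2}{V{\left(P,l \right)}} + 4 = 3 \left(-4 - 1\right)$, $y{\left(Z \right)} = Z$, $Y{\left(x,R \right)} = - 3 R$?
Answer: $\frac{\sqrt{-1108992 + 19 i \sqrt{35777}}}{19} \approx 0.089806 + 55.426 i$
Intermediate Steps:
$V{\left(P,l \right)} = - \frac{2}{19}$ ($V{\left(P,l \right)} = \frac{2}{-4 + 3 \left(-4 - 1\right)} = \frac{2}{-4 + 3 \left(-5\right)} = \frac{2}{-4 - 15} = \frac{2}{-19} = 2 \left(- \frac{1}{19}\right) = - \frac{2}{19}$)
$z{\left(H \right)} = 2 + \sqrt{- \frac{2}{19} - 3 H}$ ($z{\left(H \right)} = 2 + \sqrt{- 3 H - \frac{2}{19}} = 2 + \sqrt{- \frac{2}{19} - 3 H}$)
$\sqrt{z{\left(2 - -31 \right)} - 3074} = \sqrt{\left(2 + \frac{\sqrt{-38 - 1083 \left(2 - -31\right)}}{19}\right) - 3074} = \sqrt{\left(2 + \frac{\sqrt{-38 - 1083 \left(2 + 31\right)}}{19}\right) - 3074} = \sqrt{\left(2 + \frac{\sqrt{-38 - 35739}}{19}\right) - 3074} = \sqrt{\left(2 + \frac{\sqrt{-35777}}{19}\right) - 3074} = \sqrt{\left(2 + \frac{i \sqrt{35777}}{19}\right) - 3074} = \sqrt{-3072 + \frac{i \sqrt{35777}}{19}}$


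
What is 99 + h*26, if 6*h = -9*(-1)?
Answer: 138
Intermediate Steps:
h = 3/2 (h = (-9*(-1))/6 = (⅙)*9 = 3/2 ≈ 1.5000)
99 + h*26 = 99 + (3/2)*26 = 99 + 39 = 138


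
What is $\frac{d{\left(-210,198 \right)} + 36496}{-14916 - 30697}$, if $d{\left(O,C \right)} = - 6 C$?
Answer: $- \frac{35308}{45613} \approx -0.77408$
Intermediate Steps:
$\frac{d{\left(-210,198 \right)} + 36496}{-14916 - 30697} = \frac{\left(-6\right) 198 + 36496}{-14916 - 30697} = \frac{-1188 + 36496}{-45613} = 35308 \left(- \frac{1}{45613}\right) = - \frac{35308}{45613}$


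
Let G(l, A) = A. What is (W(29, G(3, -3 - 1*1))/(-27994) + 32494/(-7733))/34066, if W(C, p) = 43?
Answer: -82724505/670411453612 ≈ -0.00012339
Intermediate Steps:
(W(29, G(3, -3 - 1*1))/(-27994) + 32494/(-7733))/34066 = (43/(-27994) + 32494/(-7733))/34066 = (43*(-1/27994) + 32494*(-1/7733))*(1/34066) = (-43/27994 - 2954/703)*(1/34066) = -82724505/19679782*1/34066 = -82724505/670411453612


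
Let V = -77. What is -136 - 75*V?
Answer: 5639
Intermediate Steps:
-136 - 75*V = -136 - 75*(-77) = -136 + 5775 = 5639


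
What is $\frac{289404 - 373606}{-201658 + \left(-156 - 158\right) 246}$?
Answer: $\frac{42101}{139451} \approx 0.30191$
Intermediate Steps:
$\frac{289404 - 373606}{-201658 + \left(-156 - 158\right) 246} = \frac{289404 - 373606}{-201658 - 77244} = - \frac{84202}{-201658 - 77244} = - \frac{84202}{-278902} = \left(-84202\right) \left(- \frac{1}{278902}\right) = \frac{42101}{139451}$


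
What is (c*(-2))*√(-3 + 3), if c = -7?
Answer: 0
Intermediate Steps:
(c*(-2))*√(-3 + 3) = (-7*(-2))*√(-3 + 3) = 14*√0 = 14*0 = 0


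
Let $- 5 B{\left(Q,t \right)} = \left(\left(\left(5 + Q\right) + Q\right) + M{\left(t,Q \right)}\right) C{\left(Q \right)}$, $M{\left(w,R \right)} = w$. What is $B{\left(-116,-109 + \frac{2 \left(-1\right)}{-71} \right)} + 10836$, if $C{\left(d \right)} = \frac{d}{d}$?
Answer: $\frac{3870634}{355} \approx 10903.0$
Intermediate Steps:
$C{\left(d \right)} = 1$
$B{\left(Q,t \right)} = -1 - \frac{2 Q}{5} - \frac{t}{5}$ ($B{\left(Q,t \right)} = - \frac{\left(\left(\left(5 + Q\right) + Q\right) + t\right) 1}{5} = - \frac{\left(\left(5 + 2 Q\right) + t\right) 1}{5} = - \frac{\left(5 + t + 2 Q\right) 1}{5} = - \frac{5 + t + 2 Q}{5} = -1 - \frac{2 Q}{5} - \frac{t}{5}$)
$B{\left(-116,-109 + \frac{2 \left(-1\right)}{-71} \right)} + 10836 = \left(-1 - - \frac{232}{5} - \frac{-109 + \frac{2 \left(-1\right)}{-71}}{5}\right) + 10836 = \left(-1 + \frac{232}{5} - \frac{-109 - - \frac{2}{71}}{5}\right) + 10836 = \left(-1 + \frac{232}{5} - \frac{-109 + \frac{2}{71}}{5}\right) + 10836 = \left(-1 + \frac{232}{5} - - \frac{7737}{355}\right) + 10836 = \left(-1 + \frac{232}{5} + \frac{7737}{355}\right) + 10836 = \frac{23854}{355} + 10836 = \frac{3870634}{355}$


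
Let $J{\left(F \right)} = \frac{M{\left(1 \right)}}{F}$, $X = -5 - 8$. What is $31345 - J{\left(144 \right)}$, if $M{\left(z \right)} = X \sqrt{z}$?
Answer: $\frac{4513693}{144} \approx 31345.0$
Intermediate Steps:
$X = -13$ ($X = -5 - 8 = -13$)
$M{\left(z \right)} = - 13 \sqrt{z}$
$J{\left(F \right)} = - \frac{13}{F}$ ($J{\left(F \right)} = \frac{\left(-13\right) \sqrt{1}}{F} = \frac{\left(-13\right) 1}{F} = - \frac{13}{F}$)
$31345 - J{\left(144 \right)} = 31345 - - \frac{13}{144} = 31345 + \frac{13}{144} = \frac{4513693}{144}$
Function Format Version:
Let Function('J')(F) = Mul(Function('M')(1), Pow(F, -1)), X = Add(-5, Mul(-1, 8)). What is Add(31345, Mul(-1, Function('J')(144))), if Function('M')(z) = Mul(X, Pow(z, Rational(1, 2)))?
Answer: Rational(4513693, 144) ≈ 31345.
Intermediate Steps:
X = -13 (X = Add(-5, -8) = -13)
Function('M')(z) = Mul(-13, Pow(z, Rational(1, 2)))
Function('J')(F) = Mul(-13, Pow(F, -1)) (Function('J')(F) = Mul(Mul(-13, Pow(1, Rational(1, 2))), Pow(F, -1)) = Mul(Mul(-13, 1), Pow(F, -1)) = Mul(-13, Pow(F, -1)))
Add(31345, Mul(-1, Function('J')(144))) = Add(31345, Mul(-1, Mul(-13, Pow(144, -1)))) = Add(31345, Mul(-1, Mul(-13, Rational(1, 144)))) = Add(31345, Mul(-1, Rational(-13, 144))) = Add(31345, Rational(13, 144)) = Rational(4513693, 144)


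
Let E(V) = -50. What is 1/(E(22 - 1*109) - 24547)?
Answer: -1/24597 ≈ -4.0655e-5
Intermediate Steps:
1/(E(22 - 1*109) - 24547) = 1/(-50 - 24547) = 1/(-24597) = -1/24597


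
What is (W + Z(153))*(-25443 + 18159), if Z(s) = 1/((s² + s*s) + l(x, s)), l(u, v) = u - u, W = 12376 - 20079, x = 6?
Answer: 437815810342/7803 ≈ 5.6109e+7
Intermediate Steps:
W = -7703
l(u, v) = 0
Z(s) = 1/(2*s²) (Z(s) = 1/((s² + s*s) + 0) = 1/((s² + s²) + 0) = 1/(2*s² + 0) = 1/(2*s²))
(W + Z(153))*(-25443 + 18159) = (-7703 + (½)/153²)*(-25443 + 18159) = (-7703 + (½)*(1/23409))*(-7284) = (-7703 + 1/46818)*(-7284) = -360639053/46818*(-7284) = 437815810342/7803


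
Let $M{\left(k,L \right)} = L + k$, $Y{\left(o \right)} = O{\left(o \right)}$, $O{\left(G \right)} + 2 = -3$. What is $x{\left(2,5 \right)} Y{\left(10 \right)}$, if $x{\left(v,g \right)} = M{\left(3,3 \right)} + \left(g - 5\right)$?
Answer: $-30$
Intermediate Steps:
$O{\left(G \right)} = -5$ ($O{\left(G \right)} = -2 - 3 = -5$)
$Y{\left(o \right)} = -5$
$x{\left(v,g \right)} = 1 + g$ ($x{\left(v,g \right)} = \left(3 + 3\right) + \left(g - 5\right) = 6 + \left(-5 + g\right) = 1 + g$)
$x{\left(2,5 \right)} Y{\left(10 \right)} = \left(1 + 5\right) \left(-5\right) = 6 \left(-5\right) = -30$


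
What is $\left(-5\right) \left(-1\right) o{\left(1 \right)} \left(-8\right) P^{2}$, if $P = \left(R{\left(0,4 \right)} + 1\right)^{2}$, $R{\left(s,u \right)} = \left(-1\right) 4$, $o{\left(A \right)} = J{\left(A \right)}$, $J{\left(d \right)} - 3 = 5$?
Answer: $-25920$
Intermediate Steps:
$J{\left(d \right)} = 8$ ($J{\left(d \right)} = 3 + 5 = 8$)
$o{\left(A \right)} = 8$
$R{\left(s,u \right)} = -4$
$P = 9$ ($P = \left(-4 + 1\right)^{2} = \left(-3\right)^{2} = 9$)
$\left(-5\right) \left(-1\right) o{\left(1 \right)} \left(-8\right) P^{2} = \left(-5\right) \left(-1\right) 8 \left(-8\right) 9^{2} = 5 \left(-64\right) 81 = \left(-320\right) 81 = -25920$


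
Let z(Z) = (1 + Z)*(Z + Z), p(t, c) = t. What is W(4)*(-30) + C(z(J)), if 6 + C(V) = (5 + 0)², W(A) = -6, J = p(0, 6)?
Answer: 199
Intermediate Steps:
J = 0
z(Z) = 2*Z*(1 + Z) (z(Z) = (1 + Z)*(2*Z) = 2*Z*(1 + Z))
C(V) = 19 (C(V) = -6 + (5 + 0)² = -6 + 5² = -6 + 25 = 19)
W(4)*(-30) + C(z(J)) = -6*(-30) + 19 = 180 + 19 = 199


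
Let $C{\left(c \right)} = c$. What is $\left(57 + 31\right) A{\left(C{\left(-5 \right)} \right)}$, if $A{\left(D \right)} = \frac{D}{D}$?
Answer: $88$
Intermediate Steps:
$A{\left(D \right)} = 1$
$\left(57 + 31\right) A{\left(C{\left(-5 \right)} \right)} = \left(57 + 31\right) 1 = 88 \cdot 1 = 88$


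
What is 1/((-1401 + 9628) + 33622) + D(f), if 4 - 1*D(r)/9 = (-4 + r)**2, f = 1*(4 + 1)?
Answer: 1129924/41849 ≈ 27.000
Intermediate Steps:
f = 5 (f = 1*5 = 5)
D(r) = 36 - 9*(-4 + r)**2
1/((-1401 + 9628) + 33622) + D(f) = 1/((-1401 + 9628) + 33622) + (36 - 9*(-4 + 5)**2) = 1/(8227 + 33622) + (36 - 9*1**2) = 1/41849 + (36 - 9*1) = 1/41849 + (36 - 9) = 1/41849 + 27 = 1129924/41849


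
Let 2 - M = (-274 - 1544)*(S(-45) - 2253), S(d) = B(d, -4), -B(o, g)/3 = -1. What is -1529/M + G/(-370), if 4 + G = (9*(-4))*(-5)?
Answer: -9721107/20452490 ≈ -0.47530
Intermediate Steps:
B(o, g) = 3 (B(o, g) = -3*(-1) = 3)
S(d) = 3
M = -4090498 (M = 2 - (-274 - 1544)*(3 - 2253) = 2 - (-1818)*(-2250) = 2 - 1*4090500 = 2 - 4090500 = -4090498)
G = 176 (G = -4 + (9*(-4))*(-5) = -4 - 36*(-5) = -4 + 180 = 176)
-1529/M + G/(-370) = -1529/(-4090498) + 176/(-370) = -1529*(-1/4090498) + 176*(-1/370) = 1529/4090498 - 88/185 = -9721107/20452490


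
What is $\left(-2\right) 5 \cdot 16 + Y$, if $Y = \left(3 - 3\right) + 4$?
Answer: $-156$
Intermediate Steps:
$Y = 4$ ($Y = 0 + 4 = 4$)
$\left(-2\right) 5 \cdot 16 + Y = \left(-2\right) 5 \cdot 16 + 4 = \left(-10\right) 16 + 4 = -160 + 4 = -156$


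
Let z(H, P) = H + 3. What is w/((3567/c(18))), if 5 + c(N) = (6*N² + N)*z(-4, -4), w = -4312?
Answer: 8481704/3567 ≈ 2377.8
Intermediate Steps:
z(H, P) = 3 + H
c(N) = -5 - N - 6*N² (c(N) = -5 + (6*N² + N)*(3 - 4) = -5 + (N + 6*N²)*(-1) = -5 + (-N - 6*N²) = -5 - N - 6*N²)
w/((3567/c(18))) = -4312/(3567/(-5 - 1*18 - 6*18²)) = -4312/(3567/(-5 - 18 - 6*324)) = -4312/(3567/(-5 - 18 - 1944)) = -4312/(3567/(-1967)) = -4312/(3567*(-1/1967)) = -4312/(-3567/1967) = -4312*(-1967/3567) = 8481704/3567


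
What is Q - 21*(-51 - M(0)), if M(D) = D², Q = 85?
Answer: 1156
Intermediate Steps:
Q - 21*(-51 - M(0)) = 85 - 21*(-51 - 1*0²) = 85 - 21*(-51 - 1*0) = 85 - 21*(-51 + 0) = 85 - 21*(-51) = 85 + 1071 = 1156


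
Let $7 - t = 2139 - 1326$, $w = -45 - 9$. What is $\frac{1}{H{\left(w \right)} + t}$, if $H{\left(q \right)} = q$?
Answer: $- \frac{1}{860} \approx -0.0011628$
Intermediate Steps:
$w = -54$ ($w = -45 - 9 = -54$)
$t = -806$ ($t = 7 - \left(2139 - 1326\right) = 7 - 813 = -806$)
$\frac{1}{H{\left(w \right)} + t} = \frac{1}{-54 - 806} = \frac{1}{-860} = - \frac{1}{860}$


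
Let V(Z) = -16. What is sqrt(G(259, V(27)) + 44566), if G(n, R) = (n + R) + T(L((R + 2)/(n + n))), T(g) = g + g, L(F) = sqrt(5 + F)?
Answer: sqrt(61343521 + 148*sqrt(1702))/37 ≈ 211.69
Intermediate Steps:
T(g) = 2*g
G(n, R) = R + n + 2*sqrt(5 + (2 + R)/(2*n)) (G(n, R) = (n + R) + 2*sqrt(5 + (R + 2)/(n + n)) = (R + n) + 2*sqrt(5 + (2 + R)/((2*n))) = (R + n) + 2*sqrt(5 + (2 + R)*(1/(2*n))) = (R + n) + 2*sqrt(5 + (2 + R)/(2*n)) = R + n + 2*sqrt(5 + (2 + R)/(2*n)))
sqrt(G(259, V(27)) + 44566) = sqrt((-16 + 259 + sqrt(2)*sqrt((2 - 16 + 10*259)/259)) + 44566) = sqrt((-16 + 259 + sqrt(2)*sqrt((2 - 16 + 2590)/259)) + 44566) = sqrt((-16 + 259 + sqrt(2)*sqrt((1/259)*2576)) + 44566) = sqrt((-16 + 259 + sqrt(2)*sqrt(368/37)) + 44566) = sqrt((-16 + 259 + sqrt(2)*(4*sqrt(851)/37)) + 44566) = sqrt((-16 + 259 + 4*sqrt(1702)/37) + 44566) = sqrt((243 + 4*sqrt(1702)/37) + 44566) = sqrt(44809 + 4*sqrt(1702)/37)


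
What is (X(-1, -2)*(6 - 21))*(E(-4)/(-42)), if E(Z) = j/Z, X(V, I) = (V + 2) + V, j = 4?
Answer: 0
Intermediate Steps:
X(V, I) = 2 + 2*V (X(V, I) = (2 + V) + V = 2 + 2*V)
E(Z) = 4/Z
(X(-1, -2)*(6 - 21))*(E(-4)/(-42)) = ((2 + 2*(-1))*(6 - 21))*((4/(-4))/(-42)) = ((2 - 2)*(-15))*((4*(-¼))*(-1/42)) = (0*(-15))*(-1*(-1/42)) = 0*(1/42) = 0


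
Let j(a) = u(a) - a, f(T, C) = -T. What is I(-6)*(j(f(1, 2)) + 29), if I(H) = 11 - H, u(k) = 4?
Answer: 578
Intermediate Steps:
j(a) = 4 - a
I(-6)*(j(f(1, 2)) + 29) = (11 - 1*(-6))*((4 - (-1)) + 29) = (11 + 6)*((4 - 1*(-1)) + 29) = 17*((4 + 1) + 29) = 17*(5 + 29) = 17*34 = 578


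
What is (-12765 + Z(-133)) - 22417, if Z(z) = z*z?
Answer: -17493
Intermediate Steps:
Z(z) = z**2
(-12765 + Z(-133)) - 22417 = (-12765 + (-133)**2) - 22417 = (-12765 + 17689) - 22417 = 4924 - 22417 = -17493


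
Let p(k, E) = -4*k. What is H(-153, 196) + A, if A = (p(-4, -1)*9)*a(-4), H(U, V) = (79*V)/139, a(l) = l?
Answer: -64580/139 ≈ -464.60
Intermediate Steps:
H(U, V) = 79*V/139 (H(U, V) = (79*V)*(1/139) = 79*V/139)
A = -576 (A = (-4*(-4)*9)*(-4) = (16*9)*(-4) = 144*(-4) = -576)
H(-153, 196) + A = (79/139)*196 - 576 = 15484/139 - 576 = -64580/139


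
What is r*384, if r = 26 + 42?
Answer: 26112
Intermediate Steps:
r = 68
r*384 = 68*384 = 26112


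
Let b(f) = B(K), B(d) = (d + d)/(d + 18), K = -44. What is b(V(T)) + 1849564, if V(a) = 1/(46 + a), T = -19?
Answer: 24044376/13 ≈ 1.8496e+6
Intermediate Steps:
B(d) = 2*d/(18 + d) (B(d) = (2*d)/(18 + d) = 2*d/(18 + d))
b(f) = 44/13 (b(f) = 2*(-44)/(18 - 44) = 2*(-44)/(-26) = 2*(-44)*(-1/26) = 44/13)
b(V(T)) + 1849564 = 44/13 + 1849564 = 24044376/13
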